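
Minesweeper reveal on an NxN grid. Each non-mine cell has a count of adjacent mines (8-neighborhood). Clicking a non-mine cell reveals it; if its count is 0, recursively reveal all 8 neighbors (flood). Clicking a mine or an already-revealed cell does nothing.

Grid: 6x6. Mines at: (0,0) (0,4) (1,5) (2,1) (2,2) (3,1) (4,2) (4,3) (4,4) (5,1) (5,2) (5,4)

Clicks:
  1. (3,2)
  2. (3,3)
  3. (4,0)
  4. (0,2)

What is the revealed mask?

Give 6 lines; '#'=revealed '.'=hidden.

Answer: .###..
.###..
......
..##..
#.....
......

Derivation:
Click 1 (3,2) count=5: revealed 1 new [(3,2)] -> total=1
Click 2 (3,3) count=4: revealed 1 new [(3,3)] -> total=2
Click 3 (4,0) count=2: revealed 1 new [(4,0)] -> total=3
Click 4 (0,2) count=0: revealed 6 new [(0,1) (0,2) (0,3) (1,1) (1,2) (1,3)] -> total=9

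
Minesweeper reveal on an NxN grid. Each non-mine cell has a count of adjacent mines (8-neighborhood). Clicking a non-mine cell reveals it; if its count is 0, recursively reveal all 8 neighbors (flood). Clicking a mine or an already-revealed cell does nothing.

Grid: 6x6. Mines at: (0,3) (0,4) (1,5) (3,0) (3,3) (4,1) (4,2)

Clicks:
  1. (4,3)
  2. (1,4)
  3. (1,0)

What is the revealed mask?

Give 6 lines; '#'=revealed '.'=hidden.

Click 1 (4,3) count=2: revealed 1 new [(4,3)] -> total=1
Click 2 (1,4) count=3: revealed 1 new [(1,4)] -> total=2
Click 3 (1,0) count=0: revealed 9 new [(0,0) (0,1) (0,2) (1,0) (1,1) (1,2) (2,0) (2,1) (2,2)] -> total=11

Answer: ###...
###.#.
###...
......
...#..
......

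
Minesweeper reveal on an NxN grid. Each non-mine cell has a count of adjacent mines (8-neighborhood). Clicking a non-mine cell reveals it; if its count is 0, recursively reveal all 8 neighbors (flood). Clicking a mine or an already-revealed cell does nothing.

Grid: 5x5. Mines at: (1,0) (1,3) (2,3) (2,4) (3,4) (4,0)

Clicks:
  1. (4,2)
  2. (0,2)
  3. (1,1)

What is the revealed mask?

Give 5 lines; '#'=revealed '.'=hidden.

Click 1 (4,2) count=0: revealed 6 new [(3,1) (3,2) (3,3) (4,1) (4,2) (4,3)] -> total=6
Click 2 (0,2) count=1: revealed 1 new [(0,2)] -> total=7
Click 3 (1,1) count=1: revealed 1 new [(1,1)] -> total=8

Answer: ..#..
.#...
.....
.###.
.###.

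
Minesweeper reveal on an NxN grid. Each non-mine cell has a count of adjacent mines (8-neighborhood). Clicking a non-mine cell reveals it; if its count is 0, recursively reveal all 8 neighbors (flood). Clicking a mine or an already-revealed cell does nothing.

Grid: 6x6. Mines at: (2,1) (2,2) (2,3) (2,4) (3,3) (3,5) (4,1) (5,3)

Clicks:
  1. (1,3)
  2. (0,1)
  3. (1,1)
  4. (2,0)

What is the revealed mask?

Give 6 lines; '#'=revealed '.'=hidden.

Click 1 (1,3) count=3: revealed 1 new [(1,3)] -> total=1
Click 2 (0,1) count=0: revealed 11 new [(0,0) (0,1) (0,2) (0,3) (0,4) (0,5) (1,0) (1,1) (1,2) (1,4) (1,5)] -> total=12
Click 3 (1,1) count=2: revealed 0 new [(none)] -> total=12
Click 4 (2,0) count=1: revealed 1 new [(2,0)] -> total=13

Answer: ######
######
#.....
......
......
......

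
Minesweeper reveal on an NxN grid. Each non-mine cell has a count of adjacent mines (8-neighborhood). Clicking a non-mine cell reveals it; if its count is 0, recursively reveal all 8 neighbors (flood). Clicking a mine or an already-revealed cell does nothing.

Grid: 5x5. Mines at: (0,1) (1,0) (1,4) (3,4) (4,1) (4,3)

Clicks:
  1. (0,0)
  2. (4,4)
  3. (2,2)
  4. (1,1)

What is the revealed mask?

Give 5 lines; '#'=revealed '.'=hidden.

Click 1 (0,0) count=2: revealed 1 new [(0,0)] -> total=1
Click 2 (4,4) count=2: revealed 1 new [(4,4)] -> total=2
Click 3 (2,2) count=0: revealed 9 new [(1,1) (1,2) (1,3) (2,1) (2,2) (2,3) (3,1) (3,2) (3,3)] -> total=11
Click 4 (1,1) count=2: revealed 0 new [(none)] -> total=11

Answer: #....
.###.
.###.
.###.
....#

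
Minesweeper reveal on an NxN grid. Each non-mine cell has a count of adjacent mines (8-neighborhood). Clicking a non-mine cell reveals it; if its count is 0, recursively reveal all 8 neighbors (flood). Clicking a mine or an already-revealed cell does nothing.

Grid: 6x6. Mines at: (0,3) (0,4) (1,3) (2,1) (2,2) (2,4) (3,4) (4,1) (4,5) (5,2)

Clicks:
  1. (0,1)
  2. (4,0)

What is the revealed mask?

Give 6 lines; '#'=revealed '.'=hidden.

Click 1 (0,1) count=0: revealed 6 new [(0,0) (0,1) (0,2) (1,0) (1,1) (1,2)] -> total=6
Click 2 (4,0) count=1: revealed 1 new [(4,0)] -> total=7

Answer: ###...
###...
......
......
#.....
......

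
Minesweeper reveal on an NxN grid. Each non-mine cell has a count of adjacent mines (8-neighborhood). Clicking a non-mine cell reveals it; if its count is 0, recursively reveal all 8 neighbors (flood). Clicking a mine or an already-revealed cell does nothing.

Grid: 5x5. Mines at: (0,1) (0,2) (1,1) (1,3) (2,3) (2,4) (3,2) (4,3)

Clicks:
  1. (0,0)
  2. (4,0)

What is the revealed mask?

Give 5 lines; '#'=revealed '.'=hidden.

Click 1 (0,0) count=2: revealed 1 new [(0,0)] -> total=1
Click 2 (4,0) count=0: revealed 6 new [(2,0) (2,1) (3,0) (3,1) (4,0) (4,1)] -> total=7

Answer: #....
.....
##...
##...
##...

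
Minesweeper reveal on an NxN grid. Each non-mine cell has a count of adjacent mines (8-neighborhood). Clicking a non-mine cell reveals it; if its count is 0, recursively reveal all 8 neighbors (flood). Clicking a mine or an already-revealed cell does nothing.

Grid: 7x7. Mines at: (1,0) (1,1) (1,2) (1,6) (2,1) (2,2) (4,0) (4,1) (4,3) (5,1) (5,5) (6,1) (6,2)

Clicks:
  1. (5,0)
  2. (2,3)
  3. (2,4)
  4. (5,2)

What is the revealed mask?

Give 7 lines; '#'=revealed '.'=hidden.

Answer: ...###.
...###.
...####
...####
....###
#.#....
.......

Derivation:
Click 1 (5,0) count=4: revealed 1 new [(5,0)] -> total=1
Click 2 (2,3) count=2: revealed 1 new [(2,3)] -> total=2
Click 3 (2,4) count=0: revealed 16 new [(0,3) (0,4) (0,5) (1,3) (1,4) (1,5) (2,4) (2,5) (2,6) (3,3) (3,4) (3,5) (3,6) (4,4) (4,5) (4,6)] -> total=18
Click 4 (5,2) count=5: revealed 1 new [(5,2)] -> total=19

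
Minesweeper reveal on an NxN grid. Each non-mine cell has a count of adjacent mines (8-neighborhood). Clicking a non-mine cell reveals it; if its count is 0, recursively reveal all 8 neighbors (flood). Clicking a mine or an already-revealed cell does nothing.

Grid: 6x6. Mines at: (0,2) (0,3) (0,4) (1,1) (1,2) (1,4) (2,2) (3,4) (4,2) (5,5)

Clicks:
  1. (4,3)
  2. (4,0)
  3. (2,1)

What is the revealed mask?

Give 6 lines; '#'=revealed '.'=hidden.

Click 1 (4,3) count=2: revealed 1 new [(4,3)] -> total=1
Click 2 (4,0) count=0: revealed 8 new [(2,0) (2,1) (3,0) (3,1) (4,0) (4,1) (5,0) (5,1)] -> total=9
Click 3 (2,1) count=3: revealed 0 new [(none)] -> total=9

Answer: ......
......
##....
##....
##.#..
##....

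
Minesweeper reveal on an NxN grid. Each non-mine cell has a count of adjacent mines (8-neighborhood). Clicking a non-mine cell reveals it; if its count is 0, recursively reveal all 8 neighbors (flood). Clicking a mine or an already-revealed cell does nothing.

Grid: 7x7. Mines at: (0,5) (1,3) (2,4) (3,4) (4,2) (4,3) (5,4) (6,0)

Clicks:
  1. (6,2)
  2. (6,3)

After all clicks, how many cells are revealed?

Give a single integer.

Answer: 6

Derivation:
Click 1 (6,2) count=0: revealed 6 new [(5,1) (5,2) (5,3) (6,1) (6,2) (6,3)] -> total=6
Click 2 (6,3) count=1: revealed 0 new [(none)] -> total=6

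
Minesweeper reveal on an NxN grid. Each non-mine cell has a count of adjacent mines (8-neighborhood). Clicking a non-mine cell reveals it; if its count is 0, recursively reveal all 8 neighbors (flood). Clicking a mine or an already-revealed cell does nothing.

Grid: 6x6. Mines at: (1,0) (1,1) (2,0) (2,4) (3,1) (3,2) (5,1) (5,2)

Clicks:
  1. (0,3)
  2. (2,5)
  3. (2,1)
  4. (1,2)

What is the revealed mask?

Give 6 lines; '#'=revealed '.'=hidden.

Answer: ..####
..####
.#...#
......
......
......

Derivation:
Click 1 (0,3) count=0: revealed 8 new [(0,2) (0,3) (0,4) (0,5) (1,2) (1,3) (1,4) (1,5)] -> total=8
Click 2 (2,5) count=1: revealed 1 new [(2,5)] -> total=9
Click 3 (2,1) count=5: revealed 1 new [(2,1)] -> total=10
Click 4 (1,2) count=1: revealed 0 new [(none)] -> total=10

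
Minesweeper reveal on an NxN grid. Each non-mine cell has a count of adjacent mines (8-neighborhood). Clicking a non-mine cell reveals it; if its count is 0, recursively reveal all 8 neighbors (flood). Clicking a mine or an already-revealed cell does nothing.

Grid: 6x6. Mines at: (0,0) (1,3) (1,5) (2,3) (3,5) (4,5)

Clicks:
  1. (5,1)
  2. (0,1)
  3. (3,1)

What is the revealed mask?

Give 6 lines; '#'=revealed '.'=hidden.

Click 1 (5,1) count=0: revealed 21 new [(1,0) (1,1) (1,2) (2,0) (2,1) (2,2) (3,0) (3,1) (3,2) (3,3) (3,4) (4,0) (4,1) (4,2) (4,3) (4,4) (5,0) (5,1) (5,2) (5,3) (5,4)] -> total=21
Click 2 (0,1) count=1: revealed 1 new [(0,1)] -> total=22
Click 3 (3,1) count=0: revealed 0 new [(none)] -> total=22

Answer: .#....
###...
###...
#####.
#####.
#####.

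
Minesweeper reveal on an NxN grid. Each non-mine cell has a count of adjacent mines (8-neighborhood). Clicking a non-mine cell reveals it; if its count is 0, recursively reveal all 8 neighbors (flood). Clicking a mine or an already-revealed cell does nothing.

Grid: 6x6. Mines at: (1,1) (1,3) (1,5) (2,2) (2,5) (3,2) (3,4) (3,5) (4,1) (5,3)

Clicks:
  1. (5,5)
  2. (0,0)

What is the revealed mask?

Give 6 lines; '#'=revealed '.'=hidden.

Click 1 (5,5) count=0: revealed 4 new [(4,4) (4,5) (5,4) (5,5)] -> total=4
Click 2 (0,0) count=1: revealed 1 new [(0,0)] -> total=5

Answer: #.....
......
......
......
....##
....##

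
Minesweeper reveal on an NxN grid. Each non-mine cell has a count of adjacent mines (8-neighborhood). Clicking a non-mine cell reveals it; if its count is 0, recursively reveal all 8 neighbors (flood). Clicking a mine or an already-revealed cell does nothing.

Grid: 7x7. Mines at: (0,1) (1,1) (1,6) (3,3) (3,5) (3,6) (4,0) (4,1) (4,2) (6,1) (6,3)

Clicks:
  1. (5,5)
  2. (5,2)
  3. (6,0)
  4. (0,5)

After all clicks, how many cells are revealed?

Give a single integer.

Answer: 12

Derivation:
Click 1 (5,5) count=0: revealed 9 new [(4,4) (4,5) (4,6) (5,4) (5,5) (5,6) (6,4) (6,5) (6,6)] -> total=9
Click 2 (5,2) count=4: revealed 1 new [(5,2)] -> total=10
Click 3 (6,0) count=1: revealed 1 new [(6,0)] -> total=11
Click 4 (0,5) count=1: revealed 1 new [(0,5)] -> total=12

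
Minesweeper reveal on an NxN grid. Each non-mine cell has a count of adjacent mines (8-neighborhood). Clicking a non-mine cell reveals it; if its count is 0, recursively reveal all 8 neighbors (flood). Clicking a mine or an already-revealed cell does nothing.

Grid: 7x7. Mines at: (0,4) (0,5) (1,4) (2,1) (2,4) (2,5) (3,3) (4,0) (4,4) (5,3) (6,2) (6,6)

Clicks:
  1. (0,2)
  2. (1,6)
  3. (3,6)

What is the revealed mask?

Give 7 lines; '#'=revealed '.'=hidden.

Answer: ####...
####..#
.......
......#
.......
.......
.......

Derivation:
Click 1 (0,2) count=0: revealed 8 new [(0,0) (0,1) (0,2) (0,3) (1,0) (1,1) (1,2) (1,3)] -> total=8
Click 2 (1,6) count=2: revealed 1 new [(1,6)] -> total=9
Click 3 (3,6) count=1: revealed 1 new [(3,6)] -> total=10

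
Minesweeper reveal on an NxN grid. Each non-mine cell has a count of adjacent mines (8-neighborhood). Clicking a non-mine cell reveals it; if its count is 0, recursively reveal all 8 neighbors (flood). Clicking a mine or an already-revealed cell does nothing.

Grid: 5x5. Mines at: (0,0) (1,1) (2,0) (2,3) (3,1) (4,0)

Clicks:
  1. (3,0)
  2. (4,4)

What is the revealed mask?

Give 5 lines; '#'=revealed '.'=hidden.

Click 1 (3,0) count=3: revealed 1 new [(3,0)] -> total=1
Click 2 (4,4) count=0: revealed 6 new [(3,2) (3,3) (3,4) (4,2) (4,3) (4,4)] -> total=7

Answer: .....
.....
.....
#.###
..###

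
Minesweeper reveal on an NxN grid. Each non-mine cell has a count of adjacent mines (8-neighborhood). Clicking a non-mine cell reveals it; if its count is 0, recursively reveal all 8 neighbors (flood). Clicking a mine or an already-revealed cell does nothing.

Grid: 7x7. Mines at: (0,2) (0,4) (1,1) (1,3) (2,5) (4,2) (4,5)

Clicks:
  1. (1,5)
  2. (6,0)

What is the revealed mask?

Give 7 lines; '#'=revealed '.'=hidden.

Answer: .......
.....#.
##.....
##.....
##.....
#######
#######

Derivation:
Click 1 (1,5) count=2: revealed 1 new [(1,5)] -> total=1
Click 2 (6,0) count=0: revealed 20 new [(2,0) (2,1) (3,0) (3,1) (4,0) (4,1) (5,0) (5,1) (5,2) (5,3) (5,4) (5,5) (5,6) (6,0) (6,1) (6,2) (6,3) (6,4) (6,5) (6,6)] -> total=21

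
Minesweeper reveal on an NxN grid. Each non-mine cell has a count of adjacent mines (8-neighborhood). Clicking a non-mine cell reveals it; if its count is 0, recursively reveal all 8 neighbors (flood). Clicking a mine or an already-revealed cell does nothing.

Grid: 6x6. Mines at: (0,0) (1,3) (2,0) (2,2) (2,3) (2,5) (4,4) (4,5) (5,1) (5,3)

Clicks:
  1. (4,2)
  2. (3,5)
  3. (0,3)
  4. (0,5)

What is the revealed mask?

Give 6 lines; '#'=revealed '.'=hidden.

Answer: ...###
....##
......
.....#
..#...
......

Derivation:
Click 1 (4,2) count=2: revealed 1 new [(4,2)] -> total=1
Click 2 (3,5) count=3: revealed 1 new [(3,5)] -> total=2
Click 3 (0,3) count=1: revealed 1 new [(0,3)] -> total=3
Click 4 (0,5) count=0: revealed 4 new [(0,4) (0,5) (1,4) (1,5)] -> total=7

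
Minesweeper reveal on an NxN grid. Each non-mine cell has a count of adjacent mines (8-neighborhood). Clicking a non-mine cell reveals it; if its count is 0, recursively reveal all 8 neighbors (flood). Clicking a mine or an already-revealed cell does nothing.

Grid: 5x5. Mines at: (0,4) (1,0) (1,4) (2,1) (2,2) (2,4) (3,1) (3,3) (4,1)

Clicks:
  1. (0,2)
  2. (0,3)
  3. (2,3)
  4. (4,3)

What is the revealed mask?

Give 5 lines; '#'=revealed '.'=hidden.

Click 1 (0,2) count=0: revealed 6 new [(0,1) (0,2) (0,3) (1,1) (1,2) (1,3)] -> total=6
Click 2 (0,3) count=2: revealed 0 new [(none)] -> total=6
Click 3 (2,3) count=4: revealed 1 new [(2,3)] -> total=7
Click 4 (4,3) count=1: revealed 1 new [(4,3)] -> total=8

Answer: .###.
.###.
...#.
.....
...#.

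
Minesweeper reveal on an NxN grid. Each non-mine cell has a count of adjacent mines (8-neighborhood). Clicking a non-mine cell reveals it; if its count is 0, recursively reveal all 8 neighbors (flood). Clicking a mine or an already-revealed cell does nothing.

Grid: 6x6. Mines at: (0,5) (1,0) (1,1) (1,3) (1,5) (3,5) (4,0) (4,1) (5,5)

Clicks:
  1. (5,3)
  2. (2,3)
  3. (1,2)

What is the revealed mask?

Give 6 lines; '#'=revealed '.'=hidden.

Click 1 (5,3) count=0: revealed 12 new [(2,2) (2,3) (2,4) (3,2) (3,3) (3,4) (4,2) (4,3) (4,4) (5,2) (5,3) (5,4)] -> total=12
Click 2 (2,3) count=1: revealed 0 new [(none)] -> total=12
Click 3 (1,2) count=2: revealed 1 new [(1,2)] -> total=13

Answer: ......
..#...
..###.
..###.
..###.
..###.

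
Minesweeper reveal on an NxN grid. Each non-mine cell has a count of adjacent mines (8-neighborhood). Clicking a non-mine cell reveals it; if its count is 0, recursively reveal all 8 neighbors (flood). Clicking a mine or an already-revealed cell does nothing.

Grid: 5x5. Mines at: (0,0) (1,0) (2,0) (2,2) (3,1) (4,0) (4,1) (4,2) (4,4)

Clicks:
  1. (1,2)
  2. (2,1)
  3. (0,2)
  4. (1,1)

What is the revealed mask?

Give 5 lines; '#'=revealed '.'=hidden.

Answer: .####
.####
.#.##
...##
.....

Derivation:
Click 1 (1,2) count=1: revealed 1 new [(1,2)] -> total=1
Click 2 (2,1) count=4: revealed 1 new [(2,1)] -> total=2
Click 3 (0,2) count=0: revealed 11 new [(0,1) (0,2) (0,3) (0,4) (1,1) (1,3) (1,4) (2,3) (2,4) (3,3) (3,4)] -> total=13
Click 4 (1,1) count=4: revealed 0 new [(none)] -> total=13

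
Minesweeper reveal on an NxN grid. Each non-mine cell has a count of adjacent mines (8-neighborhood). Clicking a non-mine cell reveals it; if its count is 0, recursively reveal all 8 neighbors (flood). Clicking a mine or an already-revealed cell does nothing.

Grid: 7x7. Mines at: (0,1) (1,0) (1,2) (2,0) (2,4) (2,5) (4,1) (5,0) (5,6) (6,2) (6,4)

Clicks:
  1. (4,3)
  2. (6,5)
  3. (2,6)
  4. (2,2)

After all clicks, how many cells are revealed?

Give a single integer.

Click 1 (4,3) count=0: revealed 12 new [(3,2) (3,3) (3,4) (3,5) (4,2) (4,3) (4,4) (4,5) (5,2) (5,3) (5,4) (5,5)] -> total=12
Click 2 (6,5) count=2: revealed 1 new [(6,5)] -> total=13
Click 3 (2,6) count=1: revealed 1 new [(2,6)] -> total=14
Click 4 (2,2) count=1: revealed 1 new [(2,2)] -> total=15

Answer: 15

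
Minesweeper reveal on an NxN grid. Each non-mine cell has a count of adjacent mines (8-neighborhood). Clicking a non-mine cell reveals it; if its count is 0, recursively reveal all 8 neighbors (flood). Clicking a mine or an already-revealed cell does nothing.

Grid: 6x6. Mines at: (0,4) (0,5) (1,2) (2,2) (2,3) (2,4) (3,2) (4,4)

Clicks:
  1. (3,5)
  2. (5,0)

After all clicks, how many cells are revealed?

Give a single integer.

Click 1 (3,5) count=2: revealed 1 new [(3,5)] -> total=1
Click 2 (5,0) count=0: revealed 16 new [(0,0) (0,1) (1,0) (1,1) (2,0) (2,1) (3,0) (3,1) (4,0) (4,1) (4,2) (4,3) (5,0) (5,1) (5,2) (5,3)] -> total=17

Answer: 17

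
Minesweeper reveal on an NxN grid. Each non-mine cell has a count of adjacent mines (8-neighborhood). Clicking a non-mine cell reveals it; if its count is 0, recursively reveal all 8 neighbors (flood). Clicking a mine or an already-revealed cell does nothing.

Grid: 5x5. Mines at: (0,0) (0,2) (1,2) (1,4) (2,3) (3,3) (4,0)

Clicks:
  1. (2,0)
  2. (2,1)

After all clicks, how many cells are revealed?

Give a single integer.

Answer: 6

Derivation:
Click 1 (2,0) count=0: revealed 6 new [(1,0) (1,1) (2,0) (2,1) (3,0) (3,1)] -> total=6
Click 2 (2,1) count=1: revealed 0 new [(none)] -> total=6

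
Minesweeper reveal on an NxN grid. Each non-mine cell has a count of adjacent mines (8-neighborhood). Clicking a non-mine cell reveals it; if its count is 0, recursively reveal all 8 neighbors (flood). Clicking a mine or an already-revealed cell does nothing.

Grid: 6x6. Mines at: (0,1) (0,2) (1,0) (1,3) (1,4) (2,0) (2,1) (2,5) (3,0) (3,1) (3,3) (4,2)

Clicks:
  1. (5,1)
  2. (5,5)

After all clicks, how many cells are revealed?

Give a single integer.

Click 1 (5,1) count=1: revealed 1 new [(5,1)] -> total=1
Click 2 (5,5) count=0: revealed 8 new [(3,4) (3,5) (4,3) (4,4) (4,5) (5,3) (5,4) (5,5)] -> total=9

Answer: 9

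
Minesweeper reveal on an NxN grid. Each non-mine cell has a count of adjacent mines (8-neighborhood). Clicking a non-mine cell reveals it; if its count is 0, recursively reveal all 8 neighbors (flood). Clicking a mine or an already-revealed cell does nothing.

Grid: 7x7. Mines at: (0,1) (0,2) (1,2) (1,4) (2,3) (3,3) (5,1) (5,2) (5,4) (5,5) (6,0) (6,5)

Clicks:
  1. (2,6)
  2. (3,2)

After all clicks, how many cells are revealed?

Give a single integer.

Answer: 14

Derivation:
Click 1 (2,6) count=0: revealed 13 new [(0,5) (0,6) (1,5) (1,6) (2,4) (2,5) (2,6) (3,4) (3,5) (3,6) (4,4) (4,5) (4,6)] -> total=13
Click 2 (3,2) count=2: revealed 1 new [(3,2)] -> total=14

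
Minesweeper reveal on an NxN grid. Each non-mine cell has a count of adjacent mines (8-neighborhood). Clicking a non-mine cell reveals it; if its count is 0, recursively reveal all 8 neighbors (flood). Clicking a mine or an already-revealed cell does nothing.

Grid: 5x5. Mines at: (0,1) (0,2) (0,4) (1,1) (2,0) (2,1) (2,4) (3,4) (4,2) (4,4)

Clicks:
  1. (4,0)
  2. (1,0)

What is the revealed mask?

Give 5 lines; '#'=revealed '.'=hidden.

Click 1 (4,0) count=0: revealed 4 new [(3,0) (3,1) (4,0) (4,1)] -> total=4
Click 2 (1,0) count=4: revealed 1 new [(1,0)] -> total=5

Answer: .....
#....
.....
##...
##...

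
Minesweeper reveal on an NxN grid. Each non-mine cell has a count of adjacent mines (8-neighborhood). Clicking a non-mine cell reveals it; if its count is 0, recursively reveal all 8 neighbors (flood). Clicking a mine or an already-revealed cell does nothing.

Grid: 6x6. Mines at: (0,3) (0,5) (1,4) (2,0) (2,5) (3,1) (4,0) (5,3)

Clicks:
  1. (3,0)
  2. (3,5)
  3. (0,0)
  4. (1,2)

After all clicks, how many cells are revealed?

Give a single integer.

Click 1 (3,0) count=3: revealed 1 new [(3,0)] -> total=1
Click 2 (3,5) count=1: revealed 1 new [(3,5)] -> total=2
Click 3 (0,0) count=0: revealed 6 new [(0,0) (0,1) (0,2) (1,0) (1,1) (1,2)] -> total=8
Click 4 (1,2) count=1: revealed 0 new [(none)] -> total=8

Answer: 8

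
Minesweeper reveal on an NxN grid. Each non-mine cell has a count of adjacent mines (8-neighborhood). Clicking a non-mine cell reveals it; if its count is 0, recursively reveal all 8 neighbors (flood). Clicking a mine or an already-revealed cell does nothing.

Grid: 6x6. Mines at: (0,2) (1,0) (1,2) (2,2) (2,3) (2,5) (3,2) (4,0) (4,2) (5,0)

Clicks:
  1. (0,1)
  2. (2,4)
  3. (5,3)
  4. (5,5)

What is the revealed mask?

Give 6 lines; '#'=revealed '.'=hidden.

Answer: .#....
......
....#.
...###
...###
...###

Derivation:
Click 1 (0,1) count=3: revealed 1 new [(0,1)] -> total=1
Click 2 (2,4) count=2: revealed 1 new [(2,4)] -> total=2
Click 3 (5,3) count=1: revealed 1 new [(5,3)] -> total=3
Click 4 (5,5) count=0: revealed 8 new [(3,3) (3,4) (3,5) (4,3) (4,4) (4,5) (5,4) (5,5)] -> total=11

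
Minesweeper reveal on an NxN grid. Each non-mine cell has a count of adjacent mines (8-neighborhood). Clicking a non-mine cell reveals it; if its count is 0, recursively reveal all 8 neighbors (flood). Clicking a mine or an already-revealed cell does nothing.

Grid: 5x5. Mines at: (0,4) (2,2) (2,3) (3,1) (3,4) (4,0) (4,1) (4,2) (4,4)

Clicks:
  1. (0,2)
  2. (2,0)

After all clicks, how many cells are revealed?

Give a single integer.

Answer: 10

Derivation:
Click 1 (0,2) count=0: revealed 10 new [(0,0) (0,1) (0,2) (0,3) (1,0) (1,1) (1,2) (1,3) (2,0) (2,1)] -> total=10
Click 2 (2,0) count=1: revealed 0 new [(none)] -> total=10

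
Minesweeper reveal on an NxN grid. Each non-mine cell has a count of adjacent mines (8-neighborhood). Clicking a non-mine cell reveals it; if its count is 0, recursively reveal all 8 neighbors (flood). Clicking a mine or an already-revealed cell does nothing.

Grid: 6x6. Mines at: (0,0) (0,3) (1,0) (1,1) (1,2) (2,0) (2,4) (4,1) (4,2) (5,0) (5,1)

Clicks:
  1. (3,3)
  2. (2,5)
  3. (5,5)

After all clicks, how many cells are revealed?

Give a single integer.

Click 1 (3,3) count=2: revealed 1 new [(3,3)] -> total=1
Click 2 (2,5) count=1: revealed 1 new [(2,5)] -> total=2
Click 3 (5,5) count=0: revealed 8 new [(3,4) (3,5) (4,3) (4,4) (4,5) (5,3) (5,4) (5,5)] -> total=10

Answer: 10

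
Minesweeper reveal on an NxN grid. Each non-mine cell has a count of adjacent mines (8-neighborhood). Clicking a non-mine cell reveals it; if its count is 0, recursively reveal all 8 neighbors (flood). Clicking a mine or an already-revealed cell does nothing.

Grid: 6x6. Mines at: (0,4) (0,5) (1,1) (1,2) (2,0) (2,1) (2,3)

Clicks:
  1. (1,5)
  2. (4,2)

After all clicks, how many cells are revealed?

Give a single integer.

Answer: 22

Derivation:
Click 1 (1,5) count=2: revealed 1 new [(1,5)] -> total=1
Click 2 (4,2) count=0: revealed 21 new [(1,4) (2,4) (2,5) (3,0) (3,1) (3,2) (3,3) (3,4) (3,5) (4,0) (4,1) (4,2) (4,3) (4,4) (4,5) (5,0) (5,1) (5,2) (5,3) (5,4) (5,5)] -> total=22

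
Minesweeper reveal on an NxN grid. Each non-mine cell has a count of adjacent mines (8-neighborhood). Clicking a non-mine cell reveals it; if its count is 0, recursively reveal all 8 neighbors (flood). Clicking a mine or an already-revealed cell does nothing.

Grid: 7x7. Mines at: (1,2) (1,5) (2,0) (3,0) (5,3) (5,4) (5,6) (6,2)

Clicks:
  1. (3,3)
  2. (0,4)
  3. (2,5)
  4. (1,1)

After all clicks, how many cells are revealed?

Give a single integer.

Click 1 (3,3) count=0: revealed 18 new [(2,1) (2,2) (2,3) (2,4) (2,5) (2,6) (3,1) (3,2) (3,3) (3,4) (3,5) (3,6) (4,1) (4,2) (4,3) (4,4) (4,5) (4,6)] -> total=18
Click 2 (0,4) count=1: revealed 1 new [(0,4)] -> total=19
Click 3 (2,5) count=1: revealed 0 new [(none)] -> total=19
Click 4 (1,1) count=2: revealed 1 new [(1,1)] -> total=20

Answer: 20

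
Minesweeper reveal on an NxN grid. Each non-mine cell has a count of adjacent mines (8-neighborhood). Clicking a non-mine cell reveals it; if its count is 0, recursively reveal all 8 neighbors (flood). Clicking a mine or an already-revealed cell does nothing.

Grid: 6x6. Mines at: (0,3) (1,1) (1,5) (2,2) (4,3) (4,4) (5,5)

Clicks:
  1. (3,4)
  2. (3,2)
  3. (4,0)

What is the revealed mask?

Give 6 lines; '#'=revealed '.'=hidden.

Click 1 (3,4) count=2: revealed 1 new [(3,4)] -> total=1
Click 2 (3,2) count=2: revealed 1 new [(3,2)] -> total=2
Click 3 (4,0) count=0: revealed 10 new [(2,0) (2,1) (3,0) (3,1) (4,0) (4,1) (4,2) (5,0) (5,1) (5,2)] -> total=12

Answer: ......
......
##....
###.#.
###...
###...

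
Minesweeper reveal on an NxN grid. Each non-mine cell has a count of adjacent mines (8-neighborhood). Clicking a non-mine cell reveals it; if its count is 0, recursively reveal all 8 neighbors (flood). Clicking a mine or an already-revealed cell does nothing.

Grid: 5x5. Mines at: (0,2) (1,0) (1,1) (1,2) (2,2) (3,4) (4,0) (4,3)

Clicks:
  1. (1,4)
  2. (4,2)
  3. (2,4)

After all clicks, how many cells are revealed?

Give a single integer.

Click 1 (1,4) count=0: revealed 6 new [(0,3) (0,4) (1,3) (1,4) (2,3) (2,4)] -> total=6
Click 2 (4,2) count=1: revealed 1 new [(4,2)] -> total=7
Click 3 (2,4) count=1: revealed 0 new [(none)] -> total=7

Answer: 7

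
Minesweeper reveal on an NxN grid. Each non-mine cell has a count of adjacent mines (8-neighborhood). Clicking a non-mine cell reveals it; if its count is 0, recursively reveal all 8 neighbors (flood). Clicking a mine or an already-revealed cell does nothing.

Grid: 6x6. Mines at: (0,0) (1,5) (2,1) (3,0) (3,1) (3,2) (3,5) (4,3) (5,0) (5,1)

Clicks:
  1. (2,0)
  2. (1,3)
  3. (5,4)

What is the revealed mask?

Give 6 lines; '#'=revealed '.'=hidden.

Answer: .####.
.####.
#.###.
......
......
....#.

Derivation:
Click 1 (2,0) count=3: revealed 1 new [(2,0)] -> total=1
Click 2 (1,3) count=0: revealed 11 new [(0,1) (0,2) (0,3) (0,4) (1,1) (1,2) (1,3) (1,4) (2,2) (2,3) (2,4)] -> total=12
Click 3 (5,4) count=1: revealed 1 new [(5,4)] -> total=13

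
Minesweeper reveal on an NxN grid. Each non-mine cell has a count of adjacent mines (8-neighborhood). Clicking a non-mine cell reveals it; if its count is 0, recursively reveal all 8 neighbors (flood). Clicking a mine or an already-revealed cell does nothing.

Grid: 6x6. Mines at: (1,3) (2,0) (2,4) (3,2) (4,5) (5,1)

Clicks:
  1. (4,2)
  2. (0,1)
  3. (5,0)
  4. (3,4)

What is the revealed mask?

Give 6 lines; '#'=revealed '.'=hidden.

Answer: ###...
###...
......
....#.
..#...
#.....

Derivation:
Click 1 (4,2) count=2: revealed 1 new [(4,2)] -> total=1
Click 2 (0,1) count=0: revealed 6 new [(0,0) (0,1) (0,2) (1,0) (1,1) (1,2)] -> total=7
Click 3 (5,0) count=1: revealed 1 new [(5,0)] -> total=8
Click 4 (3,4) count=2: revealed 1 new [(3,4)] -> total=9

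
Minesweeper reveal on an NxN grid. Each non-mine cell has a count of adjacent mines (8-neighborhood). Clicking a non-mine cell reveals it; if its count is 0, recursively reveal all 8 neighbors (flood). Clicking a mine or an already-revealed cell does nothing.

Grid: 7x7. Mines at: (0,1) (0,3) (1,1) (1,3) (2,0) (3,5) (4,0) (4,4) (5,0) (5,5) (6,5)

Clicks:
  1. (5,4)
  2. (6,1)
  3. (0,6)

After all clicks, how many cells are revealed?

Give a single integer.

Click 1 (5,4) count=3: revealed 1 new [(5,4)] -> total=1
Click 2 (6,1) count=1: revealed 1 new [(6,1)] -> total=2
Click 3 (0,6) count=0: revealed 9 new [(0,4) (0,5) (0,6) (1,4) (1,5) (1,6) (2,4) (2,5) (2,6)] -> total=11

Answer: 11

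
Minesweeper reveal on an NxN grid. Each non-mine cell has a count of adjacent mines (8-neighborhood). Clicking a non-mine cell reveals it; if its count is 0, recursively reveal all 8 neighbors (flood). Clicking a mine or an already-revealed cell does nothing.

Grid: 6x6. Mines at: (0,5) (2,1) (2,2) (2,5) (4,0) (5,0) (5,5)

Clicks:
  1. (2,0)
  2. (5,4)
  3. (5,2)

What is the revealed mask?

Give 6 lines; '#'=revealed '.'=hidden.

Click 1 (2,0) count=1: revealed 1 new [(2,0)] -> total=1
Click 2 (5,4) count=1: revealed 1 new [(5,4)] -> total=2
Click 3 (5,2) count=0: revealed 11 new [(3,1) (3,2) (3,3) (3,4) (4,1) (4,2) (4,3) (4,4) (5,1) (5,2) (5,3)] -> total=13

Answer: ......
......
#.....
.####.
.####.
.####.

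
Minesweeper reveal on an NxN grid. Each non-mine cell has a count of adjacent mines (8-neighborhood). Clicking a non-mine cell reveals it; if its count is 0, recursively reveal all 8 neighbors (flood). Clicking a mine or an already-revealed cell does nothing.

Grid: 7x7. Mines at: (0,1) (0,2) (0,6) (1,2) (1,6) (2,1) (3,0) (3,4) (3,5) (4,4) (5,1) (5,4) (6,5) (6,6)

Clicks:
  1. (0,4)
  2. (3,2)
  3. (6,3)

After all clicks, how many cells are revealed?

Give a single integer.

Answer: 11

Derivation:
Click 1 (0,4) count=0: revealed 9 new [(0,3) (0,4) (0,5) (1,3) (1,4) (1,5) (2,3) (2,4) (2,5)] -> total=9
Click 2 (3,2) count=1: revealed 1 new [(3,2)] -> total=10
Click 3 (6,3) count=1: revealed 1 new [(6,3)] -> total=11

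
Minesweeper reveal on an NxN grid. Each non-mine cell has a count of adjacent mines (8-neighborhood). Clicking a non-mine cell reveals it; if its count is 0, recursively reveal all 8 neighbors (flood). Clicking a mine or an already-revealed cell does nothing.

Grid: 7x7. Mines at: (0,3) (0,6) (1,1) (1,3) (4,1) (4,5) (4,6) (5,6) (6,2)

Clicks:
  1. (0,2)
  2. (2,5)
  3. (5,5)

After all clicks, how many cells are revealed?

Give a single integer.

Click 1 (0,2) count=3: revealed 1 new [(0,2)] -> total=1
Click 2 (2,5) count=0: revealed 9 new [(1,4) (1,5) (1,6) (2,4) (2,5) (2,6) (3,4) (3,5) (3,6)] -> total=10
Click 3 (5,5) count=3: revealed 1 new [(5,5)] -> total=11

Answer: 11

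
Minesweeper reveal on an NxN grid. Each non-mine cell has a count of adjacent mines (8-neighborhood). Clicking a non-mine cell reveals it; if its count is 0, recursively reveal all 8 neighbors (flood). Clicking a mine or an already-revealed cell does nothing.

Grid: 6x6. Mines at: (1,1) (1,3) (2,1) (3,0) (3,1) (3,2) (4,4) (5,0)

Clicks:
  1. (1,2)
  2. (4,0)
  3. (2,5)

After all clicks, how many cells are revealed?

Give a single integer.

Answer: 10

Derivation:
Click 1 (1,2) count=3: revealed 1 new [(1,2)] -> total=1
Click 2 (4,0) count=3: revealed 1 new [(4,0)] -> total=2
Click 3 (2,5) count=0: revealed 8 new [(0,4) (0,5) (1,4) (1,5) (2,4) (2,5) (3,4) (3,5)] -> total=10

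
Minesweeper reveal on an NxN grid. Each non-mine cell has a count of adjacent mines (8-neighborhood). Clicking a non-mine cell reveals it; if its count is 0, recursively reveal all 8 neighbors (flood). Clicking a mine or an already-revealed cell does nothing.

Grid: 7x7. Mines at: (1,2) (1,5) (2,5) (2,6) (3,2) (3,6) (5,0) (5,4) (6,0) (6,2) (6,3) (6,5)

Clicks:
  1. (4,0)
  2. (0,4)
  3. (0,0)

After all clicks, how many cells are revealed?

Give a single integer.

Click 1 (4,0) count=1: revealed 1 new [(4,0)] -> total=1
Click 2 (0,4) count=1: revealed 1 new [(0,4)] -> total=2
Click 3 (0,0) count=0: revealed 9 new [(0,0) (0,1) (1,0) (1,1) (2,0) (2,1) (3,0) (3,1) (4,1)] -> total=11

Answer: 11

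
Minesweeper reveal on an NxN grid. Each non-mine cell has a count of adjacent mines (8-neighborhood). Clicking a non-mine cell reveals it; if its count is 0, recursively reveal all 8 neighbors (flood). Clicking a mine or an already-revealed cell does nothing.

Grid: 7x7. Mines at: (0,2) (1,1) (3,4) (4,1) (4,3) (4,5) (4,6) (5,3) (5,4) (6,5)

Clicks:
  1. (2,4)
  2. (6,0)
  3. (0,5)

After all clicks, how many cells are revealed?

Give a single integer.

Answer: 20

Derivation:
Click 1 (2,4) count=1: revealed 1 new [(2,4)] -> total=1
Click 2 (6,0) count=0: revealed 6 new [(5,0) (5,1) (5,2) (6,0) (6,1) (6,2)] -> total=7
Click 3 (0,5) count=0: revealed 13 new [(0,3) (0,4) (0,5) (0,6) (1,3) (1,4) (1,5) (1,6) (2,3) (2,5) (2,6) (3,5) (3,6)] -> total=20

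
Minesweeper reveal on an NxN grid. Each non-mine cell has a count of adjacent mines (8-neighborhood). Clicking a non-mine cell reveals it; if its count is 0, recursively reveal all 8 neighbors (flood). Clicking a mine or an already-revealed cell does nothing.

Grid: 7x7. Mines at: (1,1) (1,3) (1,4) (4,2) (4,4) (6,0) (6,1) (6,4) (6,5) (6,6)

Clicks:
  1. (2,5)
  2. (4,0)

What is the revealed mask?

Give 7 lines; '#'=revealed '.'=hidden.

Click 1 (2,5) count=1: revealed 1 new [(2,5)] -> total=1
Click 2 (4,0) count=0: revealed 8 new [(2,0) (2,1) (3,0) (3,1) (4,0) (4,1) (5,0) (5,1)] -> total=9

Answer: .......
.......
##...#.
##.....
##.....
##.....
.......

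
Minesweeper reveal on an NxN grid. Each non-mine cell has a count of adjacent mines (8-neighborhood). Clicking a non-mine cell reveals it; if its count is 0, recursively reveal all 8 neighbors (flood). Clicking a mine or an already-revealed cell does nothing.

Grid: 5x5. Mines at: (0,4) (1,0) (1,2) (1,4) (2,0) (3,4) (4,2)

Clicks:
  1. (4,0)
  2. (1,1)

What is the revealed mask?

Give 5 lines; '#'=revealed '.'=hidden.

Click 1 (4,0) count=0: revealed 4 new [(3,0) (3,1) (4,0) (4,1)] -> total=4
Click 2 (1,1) count=3: revealed 1 new [(1,1)] -> total=5

Answer: .....
.#...
.....
##...
##...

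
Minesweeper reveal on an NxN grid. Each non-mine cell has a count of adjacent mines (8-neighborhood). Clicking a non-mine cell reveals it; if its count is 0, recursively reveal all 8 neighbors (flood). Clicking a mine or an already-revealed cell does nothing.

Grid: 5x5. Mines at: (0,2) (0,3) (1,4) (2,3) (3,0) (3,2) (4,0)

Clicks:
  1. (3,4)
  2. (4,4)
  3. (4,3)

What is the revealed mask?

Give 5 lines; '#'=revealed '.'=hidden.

Answer: .....
.....
.....
...##
...##

Derivation:
Click 1 (3,4) count=1: revealed 1 new [(3,4)] -> total=1
Click 2 (4,4) count=0: revealed 3 new [(3,3) (4,3) (4,4)] -> total=4
Click 3 (4,3) count=1: revealed 0 new [(none)] -> total=4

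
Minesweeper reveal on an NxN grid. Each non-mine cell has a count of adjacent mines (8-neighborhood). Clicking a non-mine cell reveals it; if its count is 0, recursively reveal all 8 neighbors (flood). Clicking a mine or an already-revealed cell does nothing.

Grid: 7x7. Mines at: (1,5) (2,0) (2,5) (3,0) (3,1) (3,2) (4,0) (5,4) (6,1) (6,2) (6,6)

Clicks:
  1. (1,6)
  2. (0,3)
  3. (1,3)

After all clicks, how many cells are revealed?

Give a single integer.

Answer: 15

Derivation:
Click 1 (1,6) count=2: revealed 1 new [(1,6)] -> total=1
Click 2 (0,3) count=0: revealed 14 new [(0,0) (0,1) (0,2) (0,3) (0,4) (1,0) (1,1) (1,2) (1,3) (1,4) (2,1) (2,2) (2,3) (2,4)] -> total=15
Click 3 (1,3) count=0: revealed 0 new [(none)] -> total=15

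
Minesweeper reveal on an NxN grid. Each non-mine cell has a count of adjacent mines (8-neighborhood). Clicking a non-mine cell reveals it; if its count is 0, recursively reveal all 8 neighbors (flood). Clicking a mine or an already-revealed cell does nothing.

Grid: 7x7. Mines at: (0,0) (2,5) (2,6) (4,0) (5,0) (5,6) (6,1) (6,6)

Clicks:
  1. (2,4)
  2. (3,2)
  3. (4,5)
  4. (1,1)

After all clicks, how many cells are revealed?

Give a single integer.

Answer: 38

Derivation:
Click 1 (2,4) count=1: revealed 1 new [(2,4)] -> total=1
Click 2 (3,2) count=0: revealed 37 new [(0,1) (0,2) (0,3) (0,4) (0,5) (0,6) (1,0) (1,1) (1,2) (1,3) (1,4) (1,5) (1,6) (2,0) (2,1) (2,2) (2,3) (3,0) (3,1) (3,2) (3,3) (3,4) (3,5) (4,1) (4,2) (4,3) (4,4) (4,5) (5,1) (5,2) (5,3) (5,4) (5,5) (6,2) (6,3) (6,4) (6,5)] -> total=38
Click 3 (4,5) count=1: revealed 0 new [(none)] -> total=38
Click 4 (1,1) count=1: revealed 0 new [(none)] -> total=38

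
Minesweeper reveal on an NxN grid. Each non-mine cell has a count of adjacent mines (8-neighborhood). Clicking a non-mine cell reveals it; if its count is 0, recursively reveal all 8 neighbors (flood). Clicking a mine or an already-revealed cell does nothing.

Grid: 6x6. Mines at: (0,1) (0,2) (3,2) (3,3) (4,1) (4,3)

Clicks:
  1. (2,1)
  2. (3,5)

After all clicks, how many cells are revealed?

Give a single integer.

Click 1 (2,1) count=1: revealed 1 new [(2,1)] -> total=1
Click 2 (3,5) count=0: revealed 15 new [(0,3) (0,4) (0,5) (1,3) (1,4) (1,5) (2,3) (2,4) (2,5) (3,4) (3,5) (4,4) (4,5) (5,4) (5,5)] -> total=16

Answer: 16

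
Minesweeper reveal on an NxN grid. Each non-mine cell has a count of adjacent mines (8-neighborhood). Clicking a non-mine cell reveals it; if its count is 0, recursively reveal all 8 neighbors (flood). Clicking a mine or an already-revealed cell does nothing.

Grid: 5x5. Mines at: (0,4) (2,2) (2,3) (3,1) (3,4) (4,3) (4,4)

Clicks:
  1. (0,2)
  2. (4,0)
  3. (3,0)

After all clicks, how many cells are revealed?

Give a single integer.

Answer: 12

Derivation:
Click 1 (0,2) count=0: revealed 10 new [(0,0) (0,1) (0,2) (0,3) (1,0) (1,1) (1,2) (1,3) (2,0) (2,1)] -> total=10
Click 2 (4,0) count=1: revealed 1 new [(4,0)] -> total=11
Click 3 (3,0) count=1: revealed 1 new [(3,0)] -> total=12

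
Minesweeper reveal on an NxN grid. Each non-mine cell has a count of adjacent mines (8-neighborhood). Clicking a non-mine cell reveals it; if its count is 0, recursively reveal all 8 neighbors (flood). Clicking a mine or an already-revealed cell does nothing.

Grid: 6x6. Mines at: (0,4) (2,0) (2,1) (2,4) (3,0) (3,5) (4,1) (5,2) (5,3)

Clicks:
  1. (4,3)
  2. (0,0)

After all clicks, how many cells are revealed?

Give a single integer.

Answer: 9

Derivation:
Click 1 (4,3) count=2: revealed 1 new [(4,3)] -> total=1
Click 2 (0,0) count=0: revealed 8 new [(0,0) (0,1) (0,2) (0,3) (1,0) (1,1) (1,2) (1,3)] -> total=9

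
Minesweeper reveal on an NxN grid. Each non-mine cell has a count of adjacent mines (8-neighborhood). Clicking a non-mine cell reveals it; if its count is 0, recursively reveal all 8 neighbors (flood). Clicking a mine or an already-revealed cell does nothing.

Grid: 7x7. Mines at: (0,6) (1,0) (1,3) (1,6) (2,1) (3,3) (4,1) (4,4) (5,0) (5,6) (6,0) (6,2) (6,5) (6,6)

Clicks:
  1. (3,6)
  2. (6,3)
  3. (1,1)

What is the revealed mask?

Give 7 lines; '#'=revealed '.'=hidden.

Answer: .......
.#.....
.....##
.....##
.....##
.......
...#...

Derivation:
Click 1 (3,6) count=0: revealed 6 new [(2,5) (2,6) (3,5) (3,6) (4,5) (4,6)] -> total=6
Click 2 (6,3) count=1: revealed 1 new [(6,3)] -> total=7
Click 3 (1,1) count=2: revealed 1 new [(1,1)] -> total=8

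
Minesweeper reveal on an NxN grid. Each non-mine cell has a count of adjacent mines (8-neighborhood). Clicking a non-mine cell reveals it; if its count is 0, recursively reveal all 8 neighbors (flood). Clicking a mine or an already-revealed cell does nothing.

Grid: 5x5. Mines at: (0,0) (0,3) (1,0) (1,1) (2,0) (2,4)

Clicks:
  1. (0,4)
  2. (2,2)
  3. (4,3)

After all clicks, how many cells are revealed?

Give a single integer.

Click 1 (0,4) count=1: revealed 1 new [(0,4)] -> total=1
Click 2 (2,2) count=1: revealed 1 new [(2,2)] -> total=2
Click 3 (4,3) count=0: revealed 12 new [(2,1) (2,3) (3,0) (3,1) (3,2) (3,3) (3,4) (4,0) (4,1) (4,2) (4,3) (4,4)] -> total=14

Answer: 14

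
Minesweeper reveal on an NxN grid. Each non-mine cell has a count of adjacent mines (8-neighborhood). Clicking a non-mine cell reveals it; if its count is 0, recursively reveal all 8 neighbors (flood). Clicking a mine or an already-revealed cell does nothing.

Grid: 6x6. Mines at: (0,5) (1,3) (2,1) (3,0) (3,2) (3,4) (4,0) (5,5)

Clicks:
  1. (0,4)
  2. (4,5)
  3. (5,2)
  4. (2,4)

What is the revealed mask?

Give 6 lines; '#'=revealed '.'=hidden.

Answer: ....#.
......
....#.
......
.#####
.####.

Derivation:
Click 1 (0,4) count=2: revealed 1 new [(0,4)] -> total=1
Click 2 (4,5) count=2: revealed 1 new [(4,5)] -> total=2
Click 3 (5,2) count=0: revealed 8 new [(4,1) (4,2) (4,3) (4,4) (5,1) (5,2) (5,3) (5,4)] -> total=10
Click 4 (2,4) count=2: revealed 1 new [(2,4)] -> total=11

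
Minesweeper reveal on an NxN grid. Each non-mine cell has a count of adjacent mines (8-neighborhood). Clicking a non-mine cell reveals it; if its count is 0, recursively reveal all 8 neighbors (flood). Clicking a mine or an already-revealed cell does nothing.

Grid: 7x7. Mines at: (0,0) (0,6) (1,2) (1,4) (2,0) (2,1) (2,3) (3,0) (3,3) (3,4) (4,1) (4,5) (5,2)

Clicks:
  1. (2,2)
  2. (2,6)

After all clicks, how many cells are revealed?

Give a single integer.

Answer: 7

Derivation:
Click 1 (2,2) count=4: revealed 1 new [(2,2)] -> total=1
Click 2 (2,6) count=0: revealed 6 new [(1,5) (1,6) (2,5) (2,6) (3,5) (3,6)] -> total=7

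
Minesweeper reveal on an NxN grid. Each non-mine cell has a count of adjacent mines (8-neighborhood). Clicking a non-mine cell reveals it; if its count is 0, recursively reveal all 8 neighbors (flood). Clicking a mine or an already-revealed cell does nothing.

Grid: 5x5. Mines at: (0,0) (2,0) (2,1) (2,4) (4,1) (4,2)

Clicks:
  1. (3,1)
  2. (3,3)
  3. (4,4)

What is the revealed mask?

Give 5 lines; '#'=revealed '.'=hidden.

Answer: .....
.....
.....
.#.##
...##

Derivation:
Click 1 (3,1) count=4: revealed 1 new [(3,1)] -> total=1
Click 2 (3,3) count=2: revealed 1 new [(3,3)] -> total=2
Click 3 (4,4) count=0: revealed 3 new [(3,4) (4,3) (4,4)] -> total=5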